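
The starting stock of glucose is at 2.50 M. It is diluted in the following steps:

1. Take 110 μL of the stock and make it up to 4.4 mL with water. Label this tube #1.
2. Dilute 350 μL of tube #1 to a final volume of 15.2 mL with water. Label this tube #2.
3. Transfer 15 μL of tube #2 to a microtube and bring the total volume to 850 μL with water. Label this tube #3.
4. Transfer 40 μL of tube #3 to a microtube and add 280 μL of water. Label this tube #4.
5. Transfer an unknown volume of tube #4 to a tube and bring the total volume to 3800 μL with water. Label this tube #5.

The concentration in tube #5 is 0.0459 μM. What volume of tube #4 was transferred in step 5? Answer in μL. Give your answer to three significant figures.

54.9 μL

Step 1: 110 μL brought to 4.4 mL → factor 4400/110 = 40
Step 2: 350 μL brought to 15.2 mL → factor 15200/350 = 43.429
Step 3: 15 μL brought to 850 μL → factor 850/15 = 56.667
Step 4: 40 μL + 280 μL = 320 μL total → factor 320/40 = 8
Step 5: v brought to 3800 μL → factor = 3800 μL/v
Product of known-step factors = 7.875 × 10^5
Overall factor = 2.50 M / (0.0459 μM) = 5.4466 × 10^7
Step-5 factor = 5.4466 × 10^7 / 7.875 × 10^5 = 69.163
v = 3800 μL / 69.163 = 54.9 μL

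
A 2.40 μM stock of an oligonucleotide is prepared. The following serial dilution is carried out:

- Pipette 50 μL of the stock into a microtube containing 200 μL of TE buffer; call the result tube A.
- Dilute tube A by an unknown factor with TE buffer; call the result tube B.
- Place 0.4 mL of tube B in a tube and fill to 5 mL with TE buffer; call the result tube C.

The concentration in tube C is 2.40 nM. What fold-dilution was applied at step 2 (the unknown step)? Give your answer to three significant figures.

Step 1: 50 μL + 200 μL = 250 μL total → factor 250/50 = 5
Step 2: unknown factor x
Step 3: 0.4 mL brought to 5 mL → factor 5/0.4 = 12.5
Product of known-step factors = 62.5
Overall factor = 2.40 μM / (2.40 nM) = 1000
x = 1000 / 62.5 = 16.0

16.0-fold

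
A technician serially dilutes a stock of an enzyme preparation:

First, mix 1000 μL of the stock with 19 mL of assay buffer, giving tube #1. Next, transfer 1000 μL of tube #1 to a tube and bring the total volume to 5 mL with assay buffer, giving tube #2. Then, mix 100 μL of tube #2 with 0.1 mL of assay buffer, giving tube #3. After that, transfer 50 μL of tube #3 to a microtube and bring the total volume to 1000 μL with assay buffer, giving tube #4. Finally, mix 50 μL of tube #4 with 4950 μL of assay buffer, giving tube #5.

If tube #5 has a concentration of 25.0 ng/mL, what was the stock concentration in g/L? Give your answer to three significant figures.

10.0 g/L

Step 1: 1000 μL + 19 mL = 20000 μL total → factor 20000/1000 = 20
Step 2: 1000 μL brought to 5 mL → factor 5000/1000 = 5
Step 3: 100 μL + 0.1 mL = 200 μL total → factor 200/100 = 2
Step 4: 50 μL brought to 1000 μL → factor 1000/50 = 20
Step 5: 50 μL + 4950 μL = 5000 μL total → factor 5000/50 = 100
Overall dilution factor = 20 × 5 × 2 × 20 × 100 = 4 × 10^5
Stock = 25.0 ng/mL × 4 × 10^5 = 1.000 × 10^7 ng/mL = 10.0 g/L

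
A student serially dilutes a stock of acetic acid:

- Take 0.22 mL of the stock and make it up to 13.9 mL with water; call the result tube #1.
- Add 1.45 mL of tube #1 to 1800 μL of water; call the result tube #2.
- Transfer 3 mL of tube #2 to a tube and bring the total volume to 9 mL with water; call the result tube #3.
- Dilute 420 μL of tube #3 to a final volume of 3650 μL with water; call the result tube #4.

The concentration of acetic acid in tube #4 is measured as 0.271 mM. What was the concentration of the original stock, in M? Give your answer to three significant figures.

Step 1: 0.22 mL brought to 13.9 mL → factor 13.9/0.22 = 63.182
Step 2: 1.45 mL + 1800 μL = 3.25 mL total → factor 3.25/1.45 = 2.2414
Step 3: 3 mL brought to 9 mL → factor 9/3 = 3
Step 4: 420 μL brought to 3650 μL → factor 3650/420 = 8.6905
Overall dilution factor = 63.182 × 2.2414 × 3 × 8.6905 = 3692.1
Stock = 0.271 mM × 3692.1 = 1001 mM = 1.00 M

1.00 M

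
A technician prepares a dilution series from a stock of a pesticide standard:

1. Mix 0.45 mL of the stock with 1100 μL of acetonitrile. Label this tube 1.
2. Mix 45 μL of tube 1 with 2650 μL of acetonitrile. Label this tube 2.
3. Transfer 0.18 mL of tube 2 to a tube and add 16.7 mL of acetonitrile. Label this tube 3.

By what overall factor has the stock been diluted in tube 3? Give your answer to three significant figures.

Step 1: 0.45 mL + 1100 μL = 1.55 mL total → factor 1.55/0.45 = 3.4444
Step 2: 45 μL + 2650 μL = 2695 μL total → factor 2695/45 = 59.889
Step 3: 0.18 mL + 16.7 mL = 16.88 mL total → factor 16.88/0.18 = 93.778
Overall dilution factor = 3.4444 × 59.889 × 93.778 = 19345

1.93 × 10^4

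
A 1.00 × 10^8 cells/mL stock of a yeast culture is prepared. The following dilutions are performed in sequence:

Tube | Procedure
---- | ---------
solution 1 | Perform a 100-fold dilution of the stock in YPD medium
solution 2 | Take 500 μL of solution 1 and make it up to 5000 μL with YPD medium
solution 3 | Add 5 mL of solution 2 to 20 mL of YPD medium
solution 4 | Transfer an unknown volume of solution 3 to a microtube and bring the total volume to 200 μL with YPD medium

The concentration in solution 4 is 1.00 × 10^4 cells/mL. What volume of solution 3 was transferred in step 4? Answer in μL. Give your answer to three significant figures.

100 μL

Step 1: 100-fold → factor 100
Step 2: 500 μL brought to 5000 μL → factor 5000/500 = 10
Step 3: 5 mL + 20 mL = 25 mL total → factor 25/5 = 5
Step 4: v brought to 200 μL → factor = 200 μL/v
Product of known-step factors = 5000
Overall factor = 1.00 × 10^8 cells/mL / (1.00 × 10^4 cells/mL) = 10000
Step-4 factor = 10000 / 5000 = 2
v = 200 μL / 2 = 100 μL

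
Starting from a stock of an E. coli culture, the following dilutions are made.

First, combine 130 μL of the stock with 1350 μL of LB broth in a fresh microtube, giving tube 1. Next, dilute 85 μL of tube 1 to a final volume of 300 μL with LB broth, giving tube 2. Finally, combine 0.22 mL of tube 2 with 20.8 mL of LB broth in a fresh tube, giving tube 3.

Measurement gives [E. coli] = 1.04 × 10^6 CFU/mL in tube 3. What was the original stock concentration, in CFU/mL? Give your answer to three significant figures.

3.99 × 10^9 CFU/mL

Step 1: 130 μL + 1350 μL = 1480 μL total → factor 1480/130 = 11.385
Step 2: 85 μL brought to 300 μL → factor 300/85 = 3.5294
Step 3: 0.22 mL + 20.8 mL = 21.02 mL total → factor 21.02/0.22 = 95.545
Overall dilution factor = 11.385 × 3.5294 × 95.545 = 3839.1
Stock = 1.04 × 10^6 CFU/mL × 3839.1 = 3.99 × 10^9 CFU/mL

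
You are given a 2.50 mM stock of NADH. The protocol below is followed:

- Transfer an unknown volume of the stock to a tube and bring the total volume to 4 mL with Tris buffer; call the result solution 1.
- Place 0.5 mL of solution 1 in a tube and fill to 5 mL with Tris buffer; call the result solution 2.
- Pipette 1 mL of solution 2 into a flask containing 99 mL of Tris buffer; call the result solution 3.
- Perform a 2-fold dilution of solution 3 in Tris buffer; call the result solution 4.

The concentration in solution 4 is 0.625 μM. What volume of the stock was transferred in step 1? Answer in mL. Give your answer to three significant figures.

Step 1: v brought to 4 mL → factor = 4 mL/v
Step 2: 0.5 mL brought to 5 mL → factor 5/0.5 = 10
Step 3: 1 mL + 99 mL = 100 mL total → factor 100/1 = 100
Step 4: 2-fold → factor 2
Product of known-step factors = 2000
Overall factor = 2.50 mM / (0.625 μM) = 4000
Step-1 factor = 4000 / 2000 = 2
v = 4 mL / 2 = 2.00 mL

2.00 mL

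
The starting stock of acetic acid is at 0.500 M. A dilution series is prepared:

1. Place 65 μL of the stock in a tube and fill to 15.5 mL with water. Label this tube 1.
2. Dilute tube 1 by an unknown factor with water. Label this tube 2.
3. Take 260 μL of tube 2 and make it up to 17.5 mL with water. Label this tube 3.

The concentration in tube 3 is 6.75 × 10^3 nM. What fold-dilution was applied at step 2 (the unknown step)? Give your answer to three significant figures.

4.62-fold

Step 1: 65 μL brought to 15.5 mL → factor 15500/65 = 238.46
Step 2: unknown factor x
Step 3: 260 μL brought to 17.5 mL → factor 17500/260 = 67.308
Product of known-step factors = 16050
Overall factor = 0.500 M / (6.75 × 10^3 nM) = 74074
x = 74074 / 16050 = 4.62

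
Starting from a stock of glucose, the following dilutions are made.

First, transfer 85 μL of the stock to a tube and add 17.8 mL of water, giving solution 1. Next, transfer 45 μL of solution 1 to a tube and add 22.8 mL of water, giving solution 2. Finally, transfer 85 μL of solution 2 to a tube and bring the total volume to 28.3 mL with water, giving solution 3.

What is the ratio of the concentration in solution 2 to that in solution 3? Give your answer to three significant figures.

333

Step 1: 85 μL + 17.8 mL = 17885 μL total → factor 17885/85 = 210.41
Step 2: 45 μL + 22.8 mL = 22845 μL total → factor 22845/45 = 507.67
Step 3: 85 μL brought to 28.3 mL → factor 28300/85 = 332.94
Dilution factor to solution 2 = 1.0682 × 10^5; to solution 3 = 3.5564 × 10^7
[solution 2]/[solution 3] = (factor to solution 3)/(factor to solution 2) = 3.5564 × 10^7/1.0682 × 10^5 = 333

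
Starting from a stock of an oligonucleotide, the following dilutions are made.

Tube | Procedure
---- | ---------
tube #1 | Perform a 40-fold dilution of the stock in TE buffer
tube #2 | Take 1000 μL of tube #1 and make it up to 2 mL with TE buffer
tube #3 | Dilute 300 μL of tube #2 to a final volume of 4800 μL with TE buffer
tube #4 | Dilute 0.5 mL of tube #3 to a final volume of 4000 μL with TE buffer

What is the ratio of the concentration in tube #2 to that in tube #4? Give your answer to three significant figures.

Step 1: 40-fold → factor 40
Step 2: 1000 μL brought to 2 mL → factor 2000/1000 = 2
Step 3: 300 μL brought to 4800 μL → factor 4800/300 = 16
Step 4: 0.5 mL brought to 4000 μL → factor 4/0.5 = 8
Dilution factor to tube #2 = 80; to tube #4 = 10240
[tube #2]/[tube #4] = (factor to tube #4)/(factor to tube #2) = 10240/80 = 128

128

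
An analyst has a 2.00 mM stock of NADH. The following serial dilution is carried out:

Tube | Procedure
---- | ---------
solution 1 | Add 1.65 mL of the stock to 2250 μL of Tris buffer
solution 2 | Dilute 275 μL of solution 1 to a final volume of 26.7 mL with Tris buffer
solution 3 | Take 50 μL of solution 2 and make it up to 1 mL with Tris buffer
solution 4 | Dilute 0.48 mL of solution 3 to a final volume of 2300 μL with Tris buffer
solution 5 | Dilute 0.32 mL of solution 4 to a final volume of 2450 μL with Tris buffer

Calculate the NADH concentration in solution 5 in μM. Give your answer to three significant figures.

Step 1: 1.65 mL + 2250 μL = 3.9 mL total → factor 3.9/1.65 = 2.3636
Step 2: 275 μL brought to 26.7 mL → factor 26700/275 = 97.091
Step 3: 50 μL brought to 1 mL → factor 1000/50 = 20
Step 4: 0.48 mL brought to 2300 μL → factor 2.3/0.48 = 4.7917
Step 5: 0.32 mL brought to 2450 μL → factor 2.45/0.32 = 7.6562
Dilution factor through solution 5 = 2.3636 × 97.091 × 20 × 4.7917 × 7.6562 = 1.6838 × 10^5
[solution 5] = 2.00 mM / 1.6838 × 10^5 = 1.188 × 10^-5 mM = 0.0119 μM

0.0119 μM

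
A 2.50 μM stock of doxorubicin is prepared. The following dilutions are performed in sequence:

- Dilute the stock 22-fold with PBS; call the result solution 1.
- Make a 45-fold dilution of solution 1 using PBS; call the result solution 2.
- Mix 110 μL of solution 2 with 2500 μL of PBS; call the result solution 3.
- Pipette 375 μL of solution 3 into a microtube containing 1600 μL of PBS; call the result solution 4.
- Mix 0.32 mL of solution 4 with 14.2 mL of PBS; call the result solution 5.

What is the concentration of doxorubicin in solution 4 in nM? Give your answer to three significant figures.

Step 1: 22-fold → factor 22
Step 2: 45-fold → factor 45
Step 3: 110 μL + 2500 μL = 2610 μL total → factor 2610/110 = 23.727
Step 4: 375 μL + 1600 μL = 1975 μL total → factor 1975/375 = 5.2667
Dilution factor through solution 4 = 22 × 45 × 23.727 × 5.2667 = 1.2371 × 10^5
[solution 4] = 2.50 μM / 1.2371 × 10^5 = 2.021 × 10^-5 μM = 0.0202 nM

0.0202 nM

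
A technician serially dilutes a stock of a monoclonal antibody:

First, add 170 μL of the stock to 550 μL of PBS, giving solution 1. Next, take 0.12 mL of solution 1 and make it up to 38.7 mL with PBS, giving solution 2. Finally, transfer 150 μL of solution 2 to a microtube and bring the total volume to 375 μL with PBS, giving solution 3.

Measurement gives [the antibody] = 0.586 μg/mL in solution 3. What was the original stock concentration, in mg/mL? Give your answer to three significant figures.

Step 1: 170 μL + 550 μL = 720 μL total → factor 720/170 = 4.2353
Step 2: 0.12 mL brought to 38.7 mL → factor 38.7/0.12 = 322.5
Step 3: 150 μL brought to 375 μL → factor 375/150 = 2.5
Overall dilution factor = 4.2353 × 322.5 × 2.5 = 3414.7
Stock = 0.586 μg/mL × 3414.7 = 2001 μg/mL = 2.00 mg/mL

2.00 mg/mL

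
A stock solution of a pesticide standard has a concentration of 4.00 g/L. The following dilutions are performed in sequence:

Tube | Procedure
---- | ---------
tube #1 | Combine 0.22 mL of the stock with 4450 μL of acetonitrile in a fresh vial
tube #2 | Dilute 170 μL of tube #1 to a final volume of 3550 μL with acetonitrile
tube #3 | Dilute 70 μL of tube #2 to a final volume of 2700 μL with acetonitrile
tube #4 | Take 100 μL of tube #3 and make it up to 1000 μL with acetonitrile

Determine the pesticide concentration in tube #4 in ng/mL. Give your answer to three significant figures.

Step 1: 0.22 mL + 4450 μL = 4.67 mL total → factor 4.67/0.22 = 21.227
Step 2: 170 μL brought to 3550 μL → factor 3550/170 = 20.882
Step 3: 70 μL brought to 2700 μL → factor 2700/70 = 38.571
Step 4: 100 μL brought to 1000 μL → factor 1000/100 = 10
Overall dilution factor = 21.227 × 20.882 × 38.571 × 10 = 1.7098 × 10^5
Final = 4.00 g/L / 1.7098 × 10^5 = 2.339 × 10^-5 g/L = 23.4 ng/mL

23.4 ng/mL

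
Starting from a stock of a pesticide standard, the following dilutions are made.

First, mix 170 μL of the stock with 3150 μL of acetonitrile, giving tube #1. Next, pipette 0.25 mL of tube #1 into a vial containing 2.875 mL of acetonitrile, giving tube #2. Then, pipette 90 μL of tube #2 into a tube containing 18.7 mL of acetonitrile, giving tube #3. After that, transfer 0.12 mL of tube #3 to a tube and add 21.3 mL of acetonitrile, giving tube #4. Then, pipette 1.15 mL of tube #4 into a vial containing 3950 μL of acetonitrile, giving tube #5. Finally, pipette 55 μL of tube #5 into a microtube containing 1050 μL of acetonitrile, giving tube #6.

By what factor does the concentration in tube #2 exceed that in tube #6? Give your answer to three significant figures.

Step 1: 170 μL + 3150 μL = 3320 μL total → factor 3320/170 = 19.529
Step 2: 0.25 mL + 2.875 mL = 3.125 mL total → factor 3.125/0.25 = 12.5
Step 3: 90 μL + 18.7 mL = 18790 μL total → factor 18790/90 = 208.78
Step 4: 0.12 mL + 21.3 mL = 21.42 mL total → factor 21.42/0.12 = 178.5
Step 5: 1.15 mL + 3950 μL = 5.1 mL total → factor 5.1/1.15 = 4.4348
Step 6: 55 μL + 1050 μL = 1105 μL total → factor 1105/55 = 20.091
Dilution factor to tube #2 = 244.12; to tube #6 = 8.1058 × 10^8
[tube #2]/[tube #6] = (factor to tube #6)/(factor to tube #2) = 8.1058 × 10^8/244.12 = 3.32 × 10^6

3.32 × 10^6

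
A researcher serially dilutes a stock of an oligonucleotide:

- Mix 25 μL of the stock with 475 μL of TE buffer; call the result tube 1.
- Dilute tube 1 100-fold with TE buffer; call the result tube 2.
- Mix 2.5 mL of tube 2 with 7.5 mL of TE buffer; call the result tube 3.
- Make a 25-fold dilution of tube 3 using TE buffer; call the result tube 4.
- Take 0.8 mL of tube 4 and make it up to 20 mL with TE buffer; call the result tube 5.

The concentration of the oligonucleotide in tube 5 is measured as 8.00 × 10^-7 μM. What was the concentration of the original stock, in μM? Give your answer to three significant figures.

Step 1: 25 μL + 475 μL = 500 μL total → factor 500/25 = 20
Step 2: 100-fold → factor 100
Step 3: 2.5 mL + 7.5 mL = 10 mL total → factor 10/2.5 = 4
Step 4: 25-fold → factor 25
Step 5: 0.8 mL brought to 20 mL → factor 20/0.8 = 25
Overall dilution factor = 20 × 100 × 4 × 25 × 25 = 5 × 10^6
Stock = 8.00 × 10^-7 μM × 5 × 10^6 = 4.00 μM

4.00 μM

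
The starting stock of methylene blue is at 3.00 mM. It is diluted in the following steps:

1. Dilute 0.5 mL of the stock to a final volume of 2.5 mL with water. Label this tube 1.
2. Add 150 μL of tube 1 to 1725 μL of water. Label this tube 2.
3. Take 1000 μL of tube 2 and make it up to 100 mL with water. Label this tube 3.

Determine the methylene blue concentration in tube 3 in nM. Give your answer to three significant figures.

480 nM

Step 1: 0.5 mL brought to 2.5 mL → factor 2.5/0.5 = 5
Step 2: 150 μL + 1725 μL = 1875 μL total → factor 1875/150 = 12.5
Step 3: 1000 μL brought to 100 mL → factor 1 × 10^5/1000 = 100
Overall dilution factor = 5 × 12.5 × 100 = 6250
Final = 3.00 mM / 6250 = 0.0004800 mM = 480 nM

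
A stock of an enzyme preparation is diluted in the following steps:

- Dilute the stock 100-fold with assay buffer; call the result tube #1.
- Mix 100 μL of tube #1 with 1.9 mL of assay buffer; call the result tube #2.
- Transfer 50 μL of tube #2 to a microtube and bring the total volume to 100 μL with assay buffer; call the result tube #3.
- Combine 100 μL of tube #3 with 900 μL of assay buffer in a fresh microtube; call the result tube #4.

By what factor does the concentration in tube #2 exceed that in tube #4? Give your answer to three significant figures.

20.0

Step 1: 100-fold → factor 100
Step 2: 100 μL + 1.9 mL = 2000 μL total → factor 2000/100 = 20
Step 3: 50 μL brought to 100 μL → factor 100/50 = 2
Step 4: 100 μL + 900 μL = 1000 μL total → factor 1000/100 = 10
Dilution factor to tube #2 = 2000; to tube #4 = 40000
[tube #2]/[tube #4] = (factor to tube #4)/(factor to tube #2) = 40000/2000 = 20.0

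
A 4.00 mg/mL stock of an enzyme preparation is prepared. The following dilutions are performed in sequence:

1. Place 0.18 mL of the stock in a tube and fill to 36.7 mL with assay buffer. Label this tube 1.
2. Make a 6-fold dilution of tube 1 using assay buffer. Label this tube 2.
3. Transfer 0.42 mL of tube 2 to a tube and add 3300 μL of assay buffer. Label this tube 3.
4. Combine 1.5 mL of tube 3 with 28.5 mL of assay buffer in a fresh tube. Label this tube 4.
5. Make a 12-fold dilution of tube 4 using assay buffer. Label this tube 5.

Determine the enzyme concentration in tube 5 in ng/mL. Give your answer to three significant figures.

1.54 ng/mL

Step 1: 0.18 mL brought to 36.7 mL → factor 36.7/0.18 = 203.89
Step 2: 6-fold → factor 6
Step 3: 0.42 mL + 3300 μL = 3.72 mL total → factor 3.72/0.42 = 8.8571
Step 4: 1.5 mL + 28.5 mL = 30 mL total → factor 30/1.5 = 20
Step 5: 12-fold → factor 12
Overall dilution factor = 203.89 × 6 × 8.8571 × 20 × 12 = 2.6005 × 10^6
Final = 4.00 mg/mL / 2.6005 × 10^6 = 1.538 × 10^-6 mg/mL = 1.54 ng/mL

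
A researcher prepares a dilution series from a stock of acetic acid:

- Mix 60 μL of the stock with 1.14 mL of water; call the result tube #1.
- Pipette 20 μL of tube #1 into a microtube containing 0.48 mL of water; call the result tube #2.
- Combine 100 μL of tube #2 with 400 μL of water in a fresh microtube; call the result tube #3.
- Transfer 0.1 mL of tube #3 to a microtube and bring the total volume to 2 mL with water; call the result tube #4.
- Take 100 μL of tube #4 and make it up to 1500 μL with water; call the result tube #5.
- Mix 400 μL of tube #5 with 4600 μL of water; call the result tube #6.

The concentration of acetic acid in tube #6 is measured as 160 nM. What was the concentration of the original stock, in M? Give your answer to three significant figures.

1.50 M

Step 1: 60 μL + 1.14 mL = 1200 μL total → factor 1200/60 = 20
Step 2: 20 μL + 0.48 mL = 500 μL total → factor 500/20 = 25
Step 3: 100 μL + 400 μL = 500 μL total → factor 500/100 = 5
Step 4: 0.1 mL brought to 2 mL → factor 2/0.1 = 20
Step 5: 100 μL brought to 1500 μL → factor 1500/100 = 15
Step 6: 400 μL + 4600 μL = 5000 μL total → factor 5000/400 = 12.5
Overall dilution factor = 20 × 25 × 5 × 20 × 15 × 12.5 = 9.375 × 10^6
Stock = 160 nM × 9.375 × 10^6 = 1.500 × 10^9 nM = 1.50 M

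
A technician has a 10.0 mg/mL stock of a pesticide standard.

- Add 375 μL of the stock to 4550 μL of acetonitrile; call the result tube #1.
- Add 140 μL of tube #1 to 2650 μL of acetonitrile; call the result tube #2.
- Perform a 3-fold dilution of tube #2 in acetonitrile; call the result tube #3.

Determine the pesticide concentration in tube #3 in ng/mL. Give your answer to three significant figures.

1.27 × 10^4 ng/mL

Step 1: 375 μL + 4550 μL = 4925 μL total → factor 4925/375 = 13.133
Step 2: 140 μL + 2650 μL = 2790 μL total → factor 2790/140 = 19.929
Step 3: 3-fold → factor 3
Overall dilution factor = 13.133 × 19.929 × 3 = 785.19
Final = 10.0 mg/mL / 785.19 = 0.01274 mg/mL = 1.27 × 10^4 ng/mL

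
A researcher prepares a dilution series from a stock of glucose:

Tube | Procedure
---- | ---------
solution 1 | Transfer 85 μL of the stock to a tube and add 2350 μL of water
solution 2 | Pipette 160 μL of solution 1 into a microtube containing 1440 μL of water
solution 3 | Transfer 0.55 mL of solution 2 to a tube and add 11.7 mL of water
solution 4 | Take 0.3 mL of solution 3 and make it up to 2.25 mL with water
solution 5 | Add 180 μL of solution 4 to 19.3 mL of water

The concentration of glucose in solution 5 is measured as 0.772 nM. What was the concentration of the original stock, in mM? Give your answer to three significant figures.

Step 1: 85 μL + 2350 μL = 2435 μL total → factor 2435/85 = 28.647
Step 2: 160 μL + 1440 μL = 1600 μL total → factor 1600/160 = 10
Step 3: 0.55 mL + 11.7 mL = 12.25 mL total → factor 12.25/0.55 = 22.273
Step 4: 0.3 mL brought to 2.25 mL → factor 2.25/0.3 = 7.5
Step 5: 180 μL + 19.3 mL = 19480 μL total → factor 19480/180 = 108.22
Overall dilution factor = 28.647 × 10 × 22.273 × 7.5 × 108.22 = 5.1788 × 10^6
Stock = 0.772 nM × 5.1788 × 10^6 = 3.998 × 10^6 nM = 4.00 mM

4.00 mM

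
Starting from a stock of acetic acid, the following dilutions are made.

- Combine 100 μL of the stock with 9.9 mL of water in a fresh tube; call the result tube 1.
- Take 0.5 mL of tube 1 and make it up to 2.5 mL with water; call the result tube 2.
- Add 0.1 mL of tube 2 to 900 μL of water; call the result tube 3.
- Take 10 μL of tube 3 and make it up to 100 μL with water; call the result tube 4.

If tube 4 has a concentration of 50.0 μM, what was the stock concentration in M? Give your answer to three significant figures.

2.50 M

Step 1: 100 μL + 9.9 mL = 10000 μL total → factor 10000/100 = 100
Step 2: 0.5 mL brought to 2.5 mL → factor 2.5/0.5 = 5
Step 3: 0.1 mL + 900 μL = 1 mL total → factor 1/0.1 = 10
Step 4: 10 μL brought to 100 μL → factor 100/10 = 10
Overall dilution factor = 100 × 5 × 10 × 10 = 50000
Stock = 50.0 μM × 50000 = 2.500 × 10^6 μM = 2.50 M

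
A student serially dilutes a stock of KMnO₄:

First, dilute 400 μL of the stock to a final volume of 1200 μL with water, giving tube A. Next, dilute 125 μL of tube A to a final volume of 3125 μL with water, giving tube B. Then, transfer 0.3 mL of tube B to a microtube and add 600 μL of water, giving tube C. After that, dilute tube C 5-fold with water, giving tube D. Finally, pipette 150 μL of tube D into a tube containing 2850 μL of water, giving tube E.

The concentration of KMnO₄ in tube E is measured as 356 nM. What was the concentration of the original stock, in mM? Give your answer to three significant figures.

8.01 mM

Step 1: 400 μL brought to 1200 μL → factor 1200/400 = 3
Step 2: 125 μL brought to 3125 μL → factor 3125/125 = 25
Step 3: 0.3 mL + 600 μL = 0.9 mL total → factor 0.9/0.3 = 3
Step 4: 5-fold → factor 5
Step 5: 150 μL + 2850 μL = 3000 μL total → factor 3000/150 = 20
Overall dilution factor = 3 × 25 × 3 × 5 × 20 = 22500
Stock = 356 nM × 22500 = 8.010 × 10^6 nM = 8.01 mM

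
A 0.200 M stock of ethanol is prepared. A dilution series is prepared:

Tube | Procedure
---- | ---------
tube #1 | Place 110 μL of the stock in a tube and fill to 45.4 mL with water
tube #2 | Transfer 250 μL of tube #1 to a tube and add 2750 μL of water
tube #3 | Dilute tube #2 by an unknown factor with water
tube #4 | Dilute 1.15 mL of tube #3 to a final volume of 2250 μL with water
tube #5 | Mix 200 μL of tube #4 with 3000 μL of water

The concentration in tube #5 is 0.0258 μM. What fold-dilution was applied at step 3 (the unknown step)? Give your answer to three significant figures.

50.0-fold

Step 1: 110 μL brought to 45.4 mL → factor 45400/110 = 412.73
Step 2: 250 μL + 2750 μL = 3000 μL total → factor 3000/250 = 12
Step 3: unknown factor x
Step 4: 1.15 mL brought to 2250 μL → factor 2.25/1.15 = 1.9565
Step 5: 200 μL + 3000 μL = 3200 μL total → factor 3200/200 = 16
Product of known-step factors = 1.5504 × 10^5
Overall factor = 0.200 M / (0.0258 μM) = 7.7519 × 10^6
x = 7.7519 × 10^6 / 1.5504 × 10^5 = 50.0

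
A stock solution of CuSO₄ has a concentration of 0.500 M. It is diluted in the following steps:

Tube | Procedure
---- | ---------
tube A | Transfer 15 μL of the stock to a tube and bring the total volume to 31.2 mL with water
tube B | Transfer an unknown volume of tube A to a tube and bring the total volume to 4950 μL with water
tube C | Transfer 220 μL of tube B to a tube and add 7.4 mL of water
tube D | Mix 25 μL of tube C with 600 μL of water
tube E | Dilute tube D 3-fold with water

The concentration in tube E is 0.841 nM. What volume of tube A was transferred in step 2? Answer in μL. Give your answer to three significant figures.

45.0 μL

Step 1: 15 μL brought to 31.2 mL → factor 31200/15 = 2080
Step 2: v brought to 4950 μL → factor = 4950 μL/v
Step 3: 220 μL + 7.4 mL = 7620 μL total → factor 7620/220 = 34.636
Step 4: 25 μL + 600 μL = 625 μL total → factor 625/25 = 25
Step 5: 3-fold → factor 3
Product of known-step factors = 5.4033 × 10^6
Overall factor = 0.500 M / (0.841 nM) = 5.9453 × 10^8
Step-2 factor = 5.9453 × 10^8 / 5.4033 × 10^6 = 110.03
v = 4950 μL / 110.03 = 45.0 μL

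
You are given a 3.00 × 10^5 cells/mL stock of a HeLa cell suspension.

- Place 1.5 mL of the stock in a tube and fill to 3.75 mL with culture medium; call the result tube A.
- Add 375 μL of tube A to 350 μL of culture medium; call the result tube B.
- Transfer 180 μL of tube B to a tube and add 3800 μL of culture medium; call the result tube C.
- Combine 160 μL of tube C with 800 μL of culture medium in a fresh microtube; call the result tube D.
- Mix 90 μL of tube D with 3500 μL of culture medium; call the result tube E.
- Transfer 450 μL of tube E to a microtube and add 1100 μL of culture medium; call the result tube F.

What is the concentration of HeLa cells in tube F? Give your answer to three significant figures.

3.41 cells/mL

Step 1: 1.5 mL brought to 3.75 mL → factor 3.75/1.5 = 2.5
Step 2: 375 μL + 350 μL = 725 μL total → factor 725/375 = 1.9333
Step 3: 180 μL + 3800 μL = 3980 μL total → factor 3980/180 = 22.111
Step 4: 160 μL + 800 μL = 960 μL total → factor 960/160 = 6
Step 5: 90 μL + 3500 μL = 3590 μL total → factor 3590/90 = 39.889
Step 6: 450 μL + 1100 μL = 1550 μL total → factor 1550/450 = 3.4444
Overall dilution factor = 2.5 × 1.9333 × 22.111 × 6 × 39.889 × 3.4444 = 88101
Final = 3.00 × 10^5 cells/mL / 88101 = 3.41 cells/mL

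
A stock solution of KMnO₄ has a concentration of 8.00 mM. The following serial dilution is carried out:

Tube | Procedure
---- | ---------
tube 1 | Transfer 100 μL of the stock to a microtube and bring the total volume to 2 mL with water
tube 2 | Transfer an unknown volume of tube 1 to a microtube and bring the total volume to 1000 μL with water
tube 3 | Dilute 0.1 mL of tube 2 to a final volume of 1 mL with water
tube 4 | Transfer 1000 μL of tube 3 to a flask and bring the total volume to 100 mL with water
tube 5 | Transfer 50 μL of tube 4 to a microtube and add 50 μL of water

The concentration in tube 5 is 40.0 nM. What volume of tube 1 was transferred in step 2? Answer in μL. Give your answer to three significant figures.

Step 1: 100 μL brought to 2 mL → factor 2000/100 = 20
Step 2: v brought to 1000 μL → factor = 1000 μL/v
Step 3: 0.1 mL brought to 1 mL → factor 1/0.1 = 10
Step 4: 1000 μL brought to 100 mL → factor 1 × 10^5/1000 = 100
Step 5: 50 μL + 50 μL = 100 μL total → factor 100/50 = 2
Product of known-step factors = 40000
Overall factor = 8.00 mM / (40.0 nM) = 2 × 10^5
Step-2 factor = 2 × 10^5 / 40000 = 5
v = 1000 μL / 5 = 200 μL

200 μL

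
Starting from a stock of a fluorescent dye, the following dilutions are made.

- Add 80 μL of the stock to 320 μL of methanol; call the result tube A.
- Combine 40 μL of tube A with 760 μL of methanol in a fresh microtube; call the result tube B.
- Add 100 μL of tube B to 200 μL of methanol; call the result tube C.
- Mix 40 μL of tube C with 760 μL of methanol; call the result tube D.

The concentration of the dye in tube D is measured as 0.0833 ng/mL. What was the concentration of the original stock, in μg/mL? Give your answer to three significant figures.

Step 1: 80 μL + 320 μL = 400 μL total → factor 400/80 = 5
Step 2: 40 μL + 760 μL = 800 μL total → factor 800/40 = 20
Step 3: 100 μL + 200 μL = 300 μL total → factor 300/100 = 3
Step 4: 40 μL + 760 μL = 800 μL total → factor 800/40 = 20
Overall dilution factor = 5 × 20 × 3 × 20 = 6000
Stock = 0.0833 ng/mL × 6000 = 499.8 ng/mL = 0.500 μg/mL

0.500 μg/mL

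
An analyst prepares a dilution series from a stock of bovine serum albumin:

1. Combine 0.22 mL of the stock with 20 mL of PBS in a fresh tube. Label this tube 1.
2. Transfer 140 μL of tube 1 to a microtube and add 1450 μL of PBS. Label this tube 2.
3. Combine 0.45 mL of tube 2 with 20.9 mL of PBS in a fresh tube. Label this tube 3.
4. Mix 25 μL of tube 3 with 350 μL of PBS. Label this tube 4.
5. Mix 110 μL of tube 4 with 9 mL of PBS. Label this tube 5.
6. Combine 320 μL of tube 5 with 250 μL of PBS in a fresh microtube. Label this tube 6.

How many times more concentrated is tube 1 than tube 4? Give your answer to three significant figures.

Step 1: 0.22 mL + 20 mL = 20.22 mL total → factor 20.22/0.22 = 91.909
Step 2: 140 μL + 1450 μL = 1590 μL total → factor 1590/140 = 11.357
Step 3: 0.45 mL + 20.9 mL = 21.35 mL total → factor 21.35/0.45 = 47.444
Step 4: 25 μL + 350 μL = 375 μL total → factor 375/25 = 15
Dilution factor to tube 1 = 91.909; to tube 4 = 7.4286 × 10^5
[tube 1]/[tube 4] = (factor to tube 4)/(factor to tube 1) = 7.4286 × 10^5/91.909 = 8.08 × 10^3

8.08 × 10^3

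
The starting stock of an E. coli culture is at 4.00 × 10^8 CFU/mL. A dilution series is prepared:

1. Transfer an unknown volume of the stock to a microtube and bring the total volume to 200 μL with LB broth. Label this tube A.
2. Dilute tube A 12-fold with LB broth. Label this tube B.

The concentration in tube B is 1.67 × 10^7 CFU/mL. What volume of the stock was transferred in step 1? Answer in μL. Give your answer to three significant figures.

Step 1: v brought to 200 μL → factor = 200 μL/v
Step 2: 12-fold → factor 12
Product of known-step factors = 12
Overall factor = 4.00 × 10^8 CFU/mL / (1.67 × 10^7 CFU/mL) = 23.952
Step-1 factor = 23.952 / 12 = 1.996
v = 200 μL / 1.996 = 100 μL

100 μL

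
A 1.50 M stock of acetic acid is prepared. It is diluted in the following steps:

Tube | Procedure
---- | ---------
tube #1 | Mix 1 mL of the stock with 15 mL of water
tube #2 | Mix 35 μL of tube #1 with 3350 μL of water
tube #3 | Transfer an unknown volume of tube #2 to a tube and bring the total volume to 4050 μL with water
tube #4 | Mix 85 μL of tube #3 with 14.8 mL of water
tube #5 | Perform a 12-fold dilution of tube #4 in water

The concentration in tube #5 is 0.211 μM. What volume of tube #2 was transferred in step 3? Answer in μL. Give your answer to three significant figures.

Step 1: 1 mL + 15 mL = 16 mL total → factor 16/1 = 16
Step 2: 35 μL + 3350 μL = 3385 μL total → factor 3385/35 = 96.714
Step 3: v brought to 4050 μL → factor = 4050 μL/v
Step 4: 85 μL + 14.8 mL = 14885 μL total → factor 14885/85 = 175.12
Step 5: 12-fold → factor 12
Product of known-step factors = 3.2518 × 10^6
Overall factor = 1.50 M / (0.211 μM) = 7.109 × 10^6
Step-3 factor = 7.109 × 10^6 / 3.2518 × 10^6 = 2.1862
v = 4050 μL / 2.1862 = 1.85 × 10^3 μL

1.85 × 10^3 μL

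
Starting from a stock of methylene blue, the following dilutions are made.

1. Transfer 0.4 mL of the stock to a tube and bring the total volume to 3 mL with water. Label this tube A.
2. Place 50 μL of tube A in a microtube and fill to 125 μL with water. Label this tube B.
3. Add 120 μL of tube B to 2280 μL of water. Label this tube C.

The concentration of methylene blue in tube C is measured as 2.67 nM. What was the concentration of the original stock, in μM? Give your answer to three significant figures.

Step 1: 0.4 mL brought to 3 mL → factor 3/0.4 = 7.5
Step 2: 50 μL brought to 125 μL → factor 125/50 = 2.5
Step 3: 120 μL + 2280 μL = 2400 μL total → factor 2400/120 = 20
Overall dilution factor = 7.5 × 2.5 × 20 = 375
Stock = 2.67 nM × 375 = 1001 nM = 1.00 μM

1.00 μM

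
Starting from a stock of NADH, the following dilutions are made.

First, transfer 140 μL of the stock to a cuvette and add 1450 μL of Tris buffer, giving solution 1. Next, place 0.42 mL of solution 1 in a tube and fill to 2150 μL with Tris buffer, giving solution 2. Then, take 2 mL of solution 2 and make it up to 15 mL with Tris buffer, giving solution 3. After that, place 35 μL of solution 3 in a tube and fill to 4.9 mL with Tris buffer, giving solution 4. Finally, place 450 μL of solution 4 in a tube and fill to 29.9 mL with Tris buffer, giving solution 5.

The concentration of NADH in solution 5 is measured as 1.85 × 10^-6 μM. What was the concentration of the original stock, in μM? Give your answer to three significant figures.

7.50 μM

Step 1: 140 μL + 1450 μL = 1590 μL total → factor 1590/140 = 11.357
Step 2: 0.42 mL brought to 2150 μL → factor 2.15/0.42 = 5.119
Step 3: 2 mL brought to 15 mL → factor 15/2 = 7.5
Step 4: 35 μL brought to 4.9 mL → factor 4900/35 = 140
Step 5: 450 μL brought to 29.9 mL → factor 29900/450 = 66.444
Overall dilution factor = 11.357 × 5.119 × 7.5 × 140 × 66.444 = 4.0561 × 10^6
Stock = 1.85 × 10^-6 μM × 4.0561 × 10^6 = 7.50 μM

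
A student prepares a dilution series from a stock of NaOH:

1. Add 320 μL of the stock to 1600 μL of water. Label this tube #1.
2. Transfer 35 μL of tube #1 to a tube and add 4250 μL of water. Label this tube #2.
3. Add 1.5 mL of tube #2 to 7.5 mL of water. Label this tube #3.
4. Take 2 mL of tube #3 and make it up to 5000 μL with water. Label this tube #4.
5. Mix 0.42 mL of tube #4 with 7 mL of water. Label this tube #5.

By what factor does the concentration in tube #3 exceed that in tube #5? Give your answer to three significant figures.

Step 1: 320 μL + 1600 μL = 1920 μL total → factor 1920/320 = 6
Step 2: 35 μL + 4250 μL = 4285 μL total → factor 4285/35 = 122.43
Step 3: 1.5 mL + 7.5 mL = 9 mL total → factor 9/1.5 = 6
Step 4: 2 mL brought to 5000 μL → factor 5/2 = 2.5
Step 5: 0.42 mL + 7 mL = 7.42 mL total → factor 7.42/0.42 = 17.667
Dilution factor to tube #3 = 4407.4; to tube #5 = 1.9466 × 10^5
[tube #3]/[tube #5] = (factor to tube #5)/(factor to tube #3) = 1.9466 × 10^5/4407.4 = 44.2

44.2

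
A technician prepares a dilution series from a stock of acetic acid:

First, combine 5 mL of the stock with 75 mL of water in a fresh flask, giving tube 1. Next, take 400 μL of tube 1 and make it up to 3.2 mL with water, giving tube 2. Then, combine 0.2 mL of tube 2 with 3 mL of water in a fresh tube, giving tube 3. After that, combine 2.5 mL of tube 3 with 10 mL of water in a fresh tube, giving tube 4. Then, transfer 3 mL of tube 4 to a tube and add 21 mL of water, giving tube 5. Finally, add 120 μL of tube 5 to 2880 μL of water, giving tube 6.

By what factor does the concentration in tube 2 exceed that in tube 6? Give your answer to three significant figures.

1.60 × 10^4

Step 1: 5 mL + 75 mL = 80 mL total → factor 80/5 = 16
Step 2: 400 μL brought to 3.2 mL → factor 3200/400 = 8
Step 3: 0.2 mL + 3 mL = 3.2 mL total → factor 3.2/0.2 = 16
Step 4: 2.5 mL + 10 mL = 12.5 mL total → factor 12.5/2.5 = 5
Step 5: 3 mL + 21 mL = 24 mL total → factor 24/3 = 8
Step 6: 120 μL + 2880 μL = 3000 μL total → factor 3000/120 = 25
Dilution factor to tube 2 = 128; to tube 6 = 2.048 × 10^6
[tube 2]/[tube 6] = (factor to tube 6)/(factor to tube 2) = 2.048 × 10^6/128 = 1.60 × 10^4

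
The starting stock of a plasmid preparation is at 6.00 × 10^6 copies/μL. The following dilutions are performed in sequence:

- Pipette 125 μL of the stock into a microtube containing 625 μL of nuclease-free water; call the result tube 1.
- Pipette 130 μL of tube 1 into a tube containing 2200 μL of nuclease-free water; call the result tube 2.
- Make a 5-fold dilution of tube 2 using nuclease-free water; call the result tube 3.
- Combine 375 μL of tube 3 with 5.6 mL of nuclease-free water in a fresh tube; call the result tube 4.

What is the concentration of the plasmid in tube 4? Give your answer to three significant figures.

700 copies/μL

Step 1: 125 μL + 625 μL = 750 μL total → factor 750/125 = 6
Step 2: 130 μL + 2200 μL = 2330 μL total → factor 2330/130 = 17.923
Step 3: 5-fold → factor 5
Step 4: 375 μL + 5.6 mL = 5975 μL total → factor 5975/375 = 15.933
Overall dilution factor = 6 × 17.923 × 5 × 15.933 = 8567.2
Final = 6.00 × 10^6 copies/μL / 8567.2 = 700 copies/μL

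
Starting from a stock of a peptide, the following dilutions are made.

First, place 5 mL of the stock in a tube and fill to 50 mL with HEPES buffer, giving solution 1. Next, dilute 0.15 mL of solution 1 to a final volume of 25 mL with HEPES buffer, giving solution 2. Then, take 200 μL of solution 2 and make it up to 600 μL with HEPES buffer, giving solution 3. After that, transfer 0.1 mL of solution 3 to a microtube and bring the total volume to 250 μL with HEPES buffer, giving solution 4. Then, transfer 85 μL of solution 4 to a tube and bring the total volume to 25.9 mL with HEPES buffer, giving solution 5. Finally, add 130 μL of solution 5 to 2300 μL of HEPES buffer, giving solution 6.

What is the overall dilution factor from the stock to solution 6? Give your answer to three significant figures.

7.12 × 10^7

Step 1: 5 mL brought to 50 mL → factor 50/5 = 10
Step 2: 0.15 mL brought to 25 mL → factor 25/0.15 = 166.67
Step 3: 200 μL brought to 600 μL → factor 600/200 = 3
Step 4: 0.1 mL brought to 250 μL → factor 0.25/0.1 = 2.5
Step 5: 85 μL brought to 25.9 mL → factor 25900/85 = 304.71
Step 6: 130 μL + 2300 μL = 2430 μL total → factor 2430/130 = 18.692
Overall dilution factor = 10 × 166.67 × 3 × 2.5 × 304.71 × 18.692 = 7.1196 × 10^7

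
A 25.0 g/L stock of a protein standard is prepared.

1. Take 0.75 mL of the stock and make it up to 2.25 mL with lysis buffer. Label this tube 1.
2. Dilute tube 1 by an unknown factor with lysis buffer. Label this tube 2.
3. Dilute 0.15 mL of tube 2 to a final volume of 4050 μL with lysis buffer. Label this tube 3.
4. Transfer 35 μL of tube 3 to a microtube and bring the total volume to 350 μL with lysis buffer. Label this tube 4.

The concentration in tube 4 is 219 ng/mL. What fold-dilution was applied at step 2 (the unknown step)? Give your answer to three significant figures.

141-fold

Step 1: 0.75 mL brought to 2.25 mL → factor 2.25/0.75 = 3
Step 2: unknown factor x
Step 3: 0.15 mL brought to 4050 μL → factor 4.05/0.15 = 27
Step 4: 35 μL brought to 350 μL → factor 350/35 = 10
Product of known-step factors = 810
Overall factor = 25.0 g/L / (219 ng/mL) = 1.1416 × 10^5
x = 1.1416 × 10^5 / 810 = 141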